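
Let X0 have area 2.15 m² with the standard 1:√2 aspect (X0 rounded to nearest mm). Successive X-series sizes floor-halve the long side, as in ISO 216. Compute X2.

616 × 872 mm

Let X0's short side be w mm. w · w√2 = 2.15 m² = 2,150,000 mm², so w ≈ 1233.0 mm and w√2 ≈ 1743.7 mm → X0 = 1233 × 1744 mm.
X1: ⌊1744/2⌋ × 1233 = 872 × 1233 mm
X2: ⌊1233/2⌋ × 872 = 616 × 872 mm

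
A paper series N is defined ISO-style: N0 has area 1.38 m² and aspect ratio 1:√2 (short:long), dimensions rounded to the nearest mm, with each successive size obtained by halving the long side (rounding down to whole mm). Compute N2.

Let N0's short side be w mm. w · w√2 = 1.38 m² = 1,380,000 mm², so w ≈ 987.8 mm and w√2 ≈ 1397.0 mm → N0 = 988 × 1397 mm.
N1: ⌊1397/2⌋ × 988 = 698 × 988 mm
N2: ⌊988/2⌋ × 698 = 494 × 698 mm

494 × 698 mm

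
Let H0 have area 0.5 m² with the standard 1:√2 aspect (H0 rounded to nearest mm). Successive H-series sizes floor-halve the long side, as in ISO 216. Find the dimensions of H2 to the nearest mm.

Let H0's short side be w mm. w · w√2 = 0.5 m² = 500,000 mm², so w ≈ 594.6 mm and w√2 ≈ 840.9 mm → H0 = 595 × 841 mm.
H1: ⌊841/2⌋ × 595 = 420 × 595 mm
H2: ⌊595/2⌋ × 420 = 297 × 420 mm

297 × 420 mm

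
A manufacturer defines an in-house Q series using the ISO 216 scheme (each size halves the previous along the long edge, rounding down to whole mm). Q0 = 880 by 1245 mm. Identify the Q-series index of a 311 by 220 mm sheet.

Q0: 880 × 1245 mm
Q1: 622 × 880 mm
Q2: 440 × 622 mm
Q3: 311 × 440 mm
Q4: 220 × 311 mm
Q5: 155 × 220 mm
→ matches Q4.

Q4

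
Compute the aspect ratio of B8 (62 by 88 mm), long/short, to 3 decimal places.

88 / 62 = 1.419
ISO 216 targets √2 ≈ 1.414; the +0.005 deviation is from mm rounding.

1.419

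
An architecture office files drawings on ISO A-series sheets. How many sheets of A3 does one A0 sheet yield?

Each ISO step halves the sheet: 1 × A0 → 2 × A1 → 4 × A2 → 8 × A3
From A0 to A3 is 3 halving steps: 2^3 = 8.

8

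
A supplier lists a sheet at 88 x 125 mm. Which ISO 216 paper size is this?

B7 (88 × 125 mm)

Aspect ratio 125/88 ≈ 1.420 — close to the ISO √2 ≈ 1.414.
In the B-series (B0 = 1000 × 1414 mm): B7 = 88 × 125 mm.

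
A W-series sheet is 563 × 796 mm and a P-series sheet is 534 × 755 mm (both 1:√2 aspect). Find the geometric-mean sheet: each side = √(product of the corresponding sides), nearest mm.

Short side: √(563 · 534) = √300642 ≈ 548.3 → 548 mm
Long side: √(796 · 755) = √600980 ≈ 775.2 → 775 mm

548 × 775 mm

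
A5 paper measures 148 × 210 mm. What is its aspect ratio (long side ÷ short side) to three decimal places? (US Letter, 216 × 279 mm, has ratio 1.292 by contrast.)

1.419

210 / 148 = 1.419
ISO 216 targets √2 ≈ 1.414; the +0.005 deviation is from mm rounding.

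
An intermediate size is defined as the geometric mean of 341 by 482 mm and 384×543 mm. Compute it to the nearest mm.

362 × 512 mm

Short side: √(341 · 384) = √130944 ≈ 361.9 → 362 mm
Long side: √(482 · 543) = √261726 ≈ 511.6 → 512 mm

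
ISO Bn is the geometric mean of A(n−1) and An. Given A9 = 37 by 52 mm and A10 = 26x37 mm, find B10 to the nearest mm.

Short side: √(37 · 26) = √962 ≈ 31.0 → 31 mm
Long side: √(52 · 37) = √1924 ≈ 43.9 → 44 mm

31 × 44 mm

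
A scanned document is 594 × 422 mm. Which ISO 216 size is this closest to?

Aspect ratio 594/422 ≈ 1.408 — close to the ISO √2 ≈ 1.414.
In the A-series (A0 area = 1 m²): A2 = 420 × 594 mm.
Off by 2 mm total — nearest standard size.

A2 (420 × 594 mm)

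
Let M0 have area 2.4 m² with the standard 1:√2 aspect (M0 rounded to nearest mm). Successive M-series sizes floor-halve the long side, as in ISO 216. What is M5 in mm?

230 × 325 mm

Let M0's short side be w mm. w · w√2 = 2.4 m² = 2,400,000 mm², so w ≈ 1302.7 mm and w√2 ≈ 1842.3 mm → M0 = 1303 × 1842 mm.
M1: ⌊1842/2⌋ × 1303 = 921 × 1303 mm
M2: ⌊1303/2⌋ × 921 = 651 × 921 mm
M3: ⌊921/2⌋ × 651 = 460 × 651 mm
M4: ⌊651/2⌋ × 460 = 325 × 460 mm
M5: ⌊460/2⌋ × 325 = 230 × 325 mm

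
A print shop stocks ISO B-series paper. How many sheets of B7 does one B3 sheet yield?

B3 = 353 × 500 mm; B7 = 88 × 125 mm.
Each halving step doubles the count; 4 steps from B3 to B7.
2^4 = 16.

16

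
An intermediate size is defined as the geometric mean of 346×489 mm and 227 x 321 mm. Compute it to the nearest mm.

Short side: √(346 · 227) = √78542 ≈ 280.3 → 280 mm
Long side: √(489 · 321) = √156969 ≈ 396.2 → 396 mm

280 × 396 mm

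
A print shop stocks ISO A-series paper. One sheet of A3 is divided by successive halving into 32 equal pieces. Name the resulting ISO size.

A8

32 = 2^5, so 5 halving steps.
A3 → A4 → … → A8 after 5 steps.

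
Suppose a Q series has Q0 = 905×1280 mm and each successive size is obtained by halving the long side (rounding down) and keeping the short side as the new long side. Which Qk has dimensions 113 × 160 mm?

Q6

Q0: 905 × 1280 mm
Q1: 640 × 905 mm
Q2: 452 × 640 mm
Q3: 320 × 452 mm
Q4: 226 × 320 mm
Q5: 160 × 226 mm
Q6: 113 × 160 mm
Q7: 80 × 113 mm
→ matches Q6.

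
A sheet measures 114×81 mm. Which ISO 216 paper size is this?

Aspect ratio 114/81 ≈ 1.407 — close to the ISO √2 ≈ 1.414.
In the C-series (envelope sizes, between A and B): C7 = 81 × 114 mm.

C7 (81 × 114 mm)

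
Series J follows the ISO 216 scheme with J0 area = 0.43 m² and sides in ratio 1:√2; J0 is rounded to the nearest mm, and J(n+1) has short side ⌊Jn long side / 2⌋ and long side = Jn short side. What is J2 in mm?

275 × 390 mm

Let J0's short side be w mm. w · w√2 = 0.43 m² = 430,000 mm², so w ≈ 551.4 mm and w√2 ≈ 779.8 mm → J0 = 551 × 780 mm.
J1: ⌊780/2⌋ × 551 = 390 × 551 mm
J2: ⌊551/2⌋ × 390 = 275 × 390 mm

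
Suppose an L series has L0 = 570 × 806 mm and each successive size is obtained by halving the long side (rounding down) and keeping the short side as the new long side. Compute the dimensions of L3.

L1: ⌊806/2⌋ × 570 = 403 × 570 mm
L2: ⌊570/2⌋ × 403 = 285 × 403 mm
L3: ⌊403/2⌋ × 285 = 201 × 285 mm

201 × 285 mm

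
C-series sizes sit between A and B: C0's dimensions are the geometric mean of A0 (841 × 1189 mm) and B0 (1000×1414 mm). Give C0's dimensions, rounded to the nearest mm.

Short: √(841 · 1000) = √841000 ≈ 917.1 mm.
Long: √(1189 · 1414) = √1681246 ≈ 1296.6 mm.

917 × 1297 mm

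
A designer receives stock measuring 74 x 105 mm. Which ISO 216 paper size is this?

Aspect ratio 105/74 ≈ 1.419 — close to the ISO √2 ≈ 1.414.
In the A-series (A0 area = 1 m²): A7 = 74 × 105 mm.

A7 (74 × 105 mm)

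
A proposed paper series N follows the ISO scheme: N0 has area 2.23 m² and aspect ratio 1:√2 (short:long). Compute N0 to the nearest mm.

1256 × 1776 mm

Let the short side be w mm. Then w · w√2 = 2.23 m² = 2,230,000 mm².
w² = 2,230,000/√2, so w ≈ 1255.7 mm; long side = w√2 ≈ 1775.9 mm.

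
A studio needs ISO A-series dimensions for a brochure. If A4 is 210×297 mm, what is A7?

A5: ⌊297/2⌋ × 210 = 148 × 210 mm
A6: ⌊210/2⌋ × 148 = 105 × 148 mm
A7: ⌊148/2⌋ × 105 = 74 × 105 mm

74 × 105 mm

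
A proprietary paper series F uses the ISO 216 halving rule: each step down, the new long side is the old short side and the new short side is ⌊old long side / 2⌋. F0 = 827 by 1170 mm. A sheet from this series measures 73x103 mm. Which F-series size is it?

F0: 827 × 1170 mm
F1: 585 × 827 mm
F2: 413 × 585 mm
F3: 292 × 413 mm
F4: 206 × 292 mm
F5: 146 × 206 mm
F6: 103 × 146 mm
F7: 73 × 103 mm
F8: 51 × 73 mm
→ matches F7.

F7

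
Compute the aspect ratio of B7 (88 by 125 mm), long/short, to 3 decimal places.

1.420

125 / 88 = 1.420
ISO 216 targets √2 ≈ 1.414; the +0.006 deviation is from mm rounding.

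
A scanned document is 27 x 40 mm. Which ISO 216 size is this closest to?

Aspect ratio 40/27 ≈ 1.481 (ISO target is √2 ≈ 1.414).
In the C-series (envelope sizes, between A and B): C10 = 28 × 40 mm.
Off by 1 mm total — nearest standard size.

C10 (28 × 40 mm)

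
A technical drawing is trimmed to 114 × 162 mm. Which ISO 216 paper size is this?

C6 (114 × 162 mm)

Aspect ratio 162/114 ≈ 1.421 — close to the ISO √2 ≈ 1.414.
In the C-series (envelope sizes, between A and B): C6 = 114 × 162 mm.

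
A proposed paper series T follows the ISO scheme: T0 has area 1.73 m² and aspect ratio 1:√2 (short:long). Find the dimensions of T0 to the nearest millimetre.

Let the short side be w mm. Then w · w√2 = 1.73 m² = 1,730,000 mm².
w² = 1,730,000/√2, so w ≈ 1106.0 mm; long side = w√2 ≈ 1564.2 mm.

1106 × 1564 mm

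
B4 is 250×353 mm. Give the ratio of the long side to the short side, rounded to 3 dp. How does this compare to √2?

1.412

353 / 250 = 1.412
ISO 216 targets √2 ≈ 1.414; the -0.002 deviation is from mm rounding.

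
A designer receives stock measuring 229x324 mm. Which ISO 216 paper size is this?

Aspect ratio 324/229 ≈ 1.415 — close to the ISO √2 ≈ 1.414.
In the C-series (envelope sizes, between A and B): C4 = 229 × 324 mm.

C4 (229 × 324 mm)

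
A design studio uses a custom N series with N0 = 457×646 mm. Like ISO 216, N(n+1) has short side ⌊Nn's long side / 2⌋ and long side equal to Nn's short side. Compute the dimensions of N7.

40 × 57 mm

N1 = 323 × 457 mm (from N0 by 1 halving).
N2: ⌊457/2⌋ × 323 = 228 × 323 mm
N3: ⌊323/2⌋ × 228 = 161 × 228 mm
N4: ⌊228/2⌋ × 161 = 114 × 161 mm
N5: ⌊161/2⌋ × 114 = 80 × 114 mm
N6: ⌊114/2⌋ × 80 = 57 × 80 mm
N7: ⌊80/2⌋ × 57 = 40 × 57 mm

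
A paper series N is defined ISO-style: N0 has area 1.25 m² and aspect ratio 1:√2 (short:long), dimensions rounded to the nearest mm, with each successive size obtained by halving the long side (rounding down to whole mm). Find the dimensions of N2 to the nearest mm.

470 × 665 mm

Let N0's short side be w mm. w · w√2 = 1.25 m² = 1,250,000 mm², so w ≈ 940.2 mm and w√2 ≈ 1329.6 mm → N0 = 940 × 1330 mm.
N1: ⌊1330/2⌋ × 940 = 665 × 940 mm
N2: ⌊940/2⌋ × 665 = 470 × 665 mm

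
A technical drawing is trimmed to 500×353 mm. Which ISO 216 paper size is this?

Aspect ratio 500/353 ≈ 1.416 — close to the ISO √2 ≈ 1.414.
In the B-series (B0 = 1000 × 1414 mm): B3 = 353 × 500 mm.

B3 (353 × 500 mm)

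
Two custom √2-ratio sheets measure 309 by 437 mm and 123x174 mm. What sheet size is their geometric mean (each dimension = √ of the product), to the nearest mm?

Short side: √(309 · 123) = √38007 ≈ 195.0 → 195 mm
Long side: √(437 · 174) = √76038 ≈ 275.7 → 276 mm

195 × 276 mm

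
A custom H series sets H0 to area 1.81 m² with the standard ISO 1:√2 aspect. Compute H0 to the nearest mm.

1131 × 1600 mm

Let the short side be w mm. Then w · w√2 = 1.81 m² = 1,810,000 mm².
w² = 1,810,000/√2, so w ≈ 1131.3 mm; long side = w√2 ≈ 1599.9 mm.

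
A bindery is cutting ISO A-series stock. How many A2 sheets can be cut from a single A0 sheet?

Each ISO step halves the sheet: 1 × A0 → 2 × A1 → 4 × A2
From A0 to A2 is 2 halving steps: 2^2 = 4.

4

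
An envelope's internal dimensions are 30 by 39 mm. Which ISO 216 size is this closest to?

Aspect ratio 39/30 ≈ 1.300 (ISO target is √2 ≈ 1.414).
In the C-series (envelope sizes, between A and B): C10 = 28 × 40 mm.
Off by 3 mm total — nearest standard size.

C10 (28 × 40 mm)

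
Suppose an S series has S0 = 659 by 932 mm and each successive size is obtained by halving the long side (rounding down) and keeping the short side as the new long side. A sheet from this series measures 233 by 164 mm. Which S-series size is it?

S4

S0: 659 × 932 mm
S1: 466 × 659 mm
S2: 329 × 466 mm
S3: 233 × 329 mm
S4: 164 × 233 mm
S5: 116 × 164 mm
→ matches S4.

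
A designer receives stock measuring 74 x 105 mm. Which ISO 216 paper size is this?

A7 (74 × 105 mm)

Aspect ratio 105/74 ≈ 1.419 — close to the ISO √2 ≈ 1.414.
In the A-series (A0 area = 1 m²): A7 = 74 × 105 mm.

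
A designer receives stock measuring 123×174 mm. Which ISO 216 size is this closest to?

B6 (125 × 176 mm)

Aspect ratio 174/123 ≈ 1.415 — close to the ISO √2 ≈ 1.414.
In the B-series (B0 = 1000 × 1414 mm): B6 = 125 × 176 mm.
Off by 4 mm total — nearest standard size.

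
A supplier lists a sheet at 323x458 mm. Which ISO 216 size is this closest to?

Aspect ratio 458/323 ≈ 1.418 — close to the ISO √2 ≈ 1.414.
In the C-series (envelope sizes, between A and B): C3 = 324 × 458 mm.
Off by 1 mm total — nearest standard size.

C3 (324 × 458 mm)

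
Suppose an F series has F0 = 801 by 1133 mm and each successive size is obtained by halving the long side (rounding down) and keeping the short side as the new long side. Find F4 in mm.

F1 = 566 × 801 mm (from F0 by 1 halving).
F2: ⌊801/2⌋ × 566 = 400 × 566 mm
F3: ⌊566/2⌋ × 400 = 283 × 400 mm
F4: ⌊400/2⌋ × 283 = 200 × 283 mm

200 × 283 mm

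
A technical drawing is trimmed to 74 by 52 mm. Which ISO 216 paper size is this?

A8 (52 × 74 mm)

Aspect ratio 74/52 ≈ 1.423 — close to the ISO √2 ≈ 1.414.
In the A-series (A0 area = 1 m²): A8 = 52 × 74 mm.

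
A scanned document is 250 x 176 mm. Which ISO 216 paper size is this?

Aspect ratio 250/176 ≈ 1.420 — close to the ISO √2 ≈ 1.414.
In the B-series (B0 = 1000 × 1414 mm): B5 = 176 × 250 mm.

B5 (176 × 250 mm)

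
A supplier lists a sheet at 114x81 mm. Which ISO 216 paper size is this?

C7 (81 × 114 mm)

Aspect ratio 114/81 ≈ 1.407 — close to the ISO √2 ≈ 1.414.
In the C-series (envelope sizes, between A and B): C7 = 81 × 114 mm.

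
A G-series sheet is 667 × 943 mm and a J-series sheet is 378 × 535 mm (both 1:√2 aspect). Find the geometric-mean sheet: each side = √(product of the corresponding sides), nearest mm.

502 × 710 mm

Short side: √(667 · 378) = √252126 ≈ 502.1 → 502 mm
Long side: √(943 · 535) = √504505 ≈ 710.3 → 710 mm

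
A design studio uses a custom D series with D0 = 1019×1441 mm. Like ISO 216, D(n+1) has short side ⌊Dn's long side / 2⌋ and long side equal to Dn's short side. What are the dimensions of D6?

D1 = 720 × 1019 mm (from D0 by 1 halving).
D2: ⌊1019/2⌋ × 720 = 509 × 720 mm
D3: ⌊720/2⌋ × 509 = 360 × 509 mm
D4: ⌊509/2⌋ × 360 = 254 × 360 mm
D5: ⌊360/2⌋ × 254 = 180 × 254 mm
D6: ⌊254/2⌋ × 180 = 127 × 180 mm

127 × 180 mm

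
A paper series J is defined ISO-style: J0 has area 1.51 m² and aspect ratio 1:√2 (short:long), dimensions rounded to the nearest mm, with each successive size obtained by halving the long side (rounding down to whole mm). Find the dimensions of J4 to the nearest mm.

Let J0's short side be w mm. w · w√2 = 1.51 m² = 1,510,000 mm², so w ≈ 1033.3 mm and w√2 ≈ 1461.3 mm → J0 = 1033 × 1461 mm.
J1: ⌊1461/2⌋ × 1033 = 730 × 1033 mm
J2: ⌊1033/2⌋ × 730 = 516 × 730 mm
J3: ⌊730/2⌋ × 516 = 365 × 516 mm
J4: ⌊516/2⌋ × 365 = 258 × 365 mm

258 × 365 mm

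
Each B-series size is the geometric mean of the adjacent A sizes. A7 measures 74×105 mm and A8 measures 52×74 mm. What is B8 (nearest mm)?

62 × 88 mm

Short side: √(74 · 52) = √3848 ≈ 62.0 → 62 mm
Long side: √(105 · 74) = √7770 ≈ 88.1 → 88 mm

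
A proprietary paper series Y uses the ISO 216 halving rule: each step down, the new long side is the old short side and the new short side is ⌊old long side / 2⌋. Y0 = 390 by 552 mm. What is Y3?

Y1 = 276 × 390 mm (from Y0 by 1 halving).
Y2: ⌊390/2⌋ × 276 = 195 × 276 mm
Y3: ⌊276/2⌋ × 195 = 138 × 195 mm

138 × 195 mm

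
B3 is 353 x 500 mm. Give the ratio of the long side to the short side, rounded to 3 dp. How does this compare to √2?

1.416

500 / 353 = 1.416
ISO 216 targets √2 ≈ 1.414; the +0.002 deviation is from mm rounding.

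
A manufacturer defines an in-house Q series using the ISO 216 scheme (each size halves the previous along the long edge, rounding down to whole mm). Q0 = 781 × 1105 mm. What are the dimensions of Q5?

Q1 = 552 × 781 mm (from Q0 by 1 halving).
Q2: ⌊781/2⌋ × 552 = 390 × 552 mm
Q3: ⌊552/2⌋ × 390 = 276 × 390 mm
Q4: ⌊390/2⌋ × 276 = 195 × 276 mm
Q5: ⌊276/2⌋ × 195 = 138 × 195 mm

138 × 195 mm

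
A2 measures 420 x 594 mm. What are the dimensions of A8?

52 × 74 mm

A3: ⌊594/2⌋ × 420 = 297 × 420 mm
A4: ⌊420/2⌋ × 297 = 210 × 297 mm
A5: ⌊297/2⌋ × 210 = 148 × 210 mm
A6: ⌊210/2⌋ × 148 = 105 × 148 mm
A7: ⌊148/2⌋ × 105 = 74 × 105 mm
A8: ⌊105/2⌋ × 74 = 52 × 74 mm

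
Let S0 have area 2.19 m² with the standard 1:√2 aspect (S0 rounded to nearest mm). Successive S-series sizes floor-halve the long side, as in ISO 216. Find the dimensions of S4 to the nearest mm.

311 × 440 mm

Let S0's short side be w mm. w · w√2 = 2.19 m² = 2,190,000 mm², so w ≈ 1244.4 mm and w√2 ≈ 1759.9 mm → S0 = 1244 × 1760 mm.
S1: ⌊1760/2⌋ × 1244 = 880 × 1244 mm
S2: ⌊1244/2⌋ × 880 = 622 × 880 mm
S3: ⌊880/2⌋ × 622 = 440 × 622 mm
S4: ⌊622/2⌋ × 440 = 311 × 440 mm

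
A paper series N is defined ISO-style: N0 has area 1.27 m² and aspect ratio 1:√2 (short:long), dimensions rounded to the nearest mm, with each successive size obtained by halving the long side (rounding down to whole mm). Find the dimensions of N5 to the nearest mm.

Let N0's short side be w mm. w · w√2 = 1.27 m² = 1,270,000 mm², so w ≈ 947.6 mm and w√2 ≈ 1340.2 mm → N0 = 948 × 1340 mm.
N1: ⌊1340/2⌋ × 948 = 670 × 948 mm
N2: ⌊948/2⌋ × 670 = 474 × 670 mm
N3: ⌊670/2⌋ × 474 = 335 × 474 mm
N4: ⌊474/2⌋ × 335 = 237 × 335 mm
N5: ⌊335/2⌋ × 237 = 167 × 237 mm

167 × 237 mm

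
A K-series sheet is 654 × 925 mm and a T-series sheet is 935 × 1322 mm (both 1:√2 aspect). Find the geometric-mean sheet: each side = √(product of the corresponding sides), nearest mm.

Short side: √(654 · 935) = √611490 ≈ 782.0 → 782 mm
Long side: √(925 · 1322) = √1222850 ≈ 1105.8 → 1106 mm

782 × 1106 mm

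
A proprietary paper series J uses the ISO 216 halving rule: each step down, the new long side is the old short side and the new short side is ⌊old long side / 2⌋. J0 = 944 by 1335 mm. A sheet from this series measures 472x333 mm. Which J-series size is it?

J3

J0: 944 × 1335 mm
J1: 667 × 944 mm
J2: 472 × 667 mm
J3: 333 × 472 mm
J4: 236 × 333 mm
→ matches J3.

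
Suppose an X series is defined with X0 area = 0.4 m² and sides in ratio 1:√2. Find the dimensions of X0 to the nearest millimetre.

Let the short side be w mm. Then w · w√2 = 0.4 m² = 400,000 mm².
w² = 400,000/√2, so w ≈ 531.8 mm; long side = w√2 ≈ 752.1 mm.

532 × 752 mm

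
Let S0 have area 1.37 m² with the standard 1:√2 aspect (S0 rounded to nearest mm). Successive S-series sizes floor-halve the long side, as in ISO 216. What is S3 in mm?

Let S0's short side be w mm. w · w√2 = 1.37 m² = 1,370,000 mm², so w ≈ 984.2 mm and w√2 ≈ 1391.9 mm → S0 = 984 × 1392 mm.
S1: ⌊1392/2⌋ × 984 = 696 × 984 mm
S2: ⌊984/2⌋ × 696 = 492 × 696 mm
S3: ⌊696/2⌋ × 492 = 348 × 492 mm

348 × 492 mm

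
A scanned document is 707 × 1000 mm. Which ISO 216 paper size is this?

B1 (707 × 1000 mm)

Aspect ratio 1000/707 ≈ 1.414 — close to the ISO √2 ≈ 1.414.
In the B-series (B0 = 1000 × 1414 mm): B1 = 707 × 1000 mm.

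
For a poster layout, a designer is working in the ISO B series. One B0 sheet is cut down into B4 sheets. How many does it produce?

B0 = 1000 × 1414 mm; B4 = 250 × 353 mm.
Each halving step doubles the count; 4 steps from B0 to B4.
2^4 = 16.

16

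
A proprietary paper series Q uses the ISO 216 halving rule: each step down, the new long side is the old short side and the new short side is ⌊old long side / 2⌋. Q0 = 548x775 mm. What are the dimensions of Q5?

96 × 137 mm

Q1 = 387 × 548 mm (from Q0 by 1 halving).
Q2: ⌊548/2⌋ × 387 = 274 × 387 mm
Q3: ⌊387/2⌋ × 274 = 193 × 274 mm
Q4: ⌊274/2⌋ × 193 = 137 × 193 mm
Q5: ⌊193/2⌋ × 137 = 96 × 137 mm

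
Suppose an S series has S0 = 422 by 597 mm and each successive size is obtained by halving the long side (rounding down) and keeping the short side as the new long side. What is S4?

105 × 149 mm

S1 = 298 × 422 mm (from S0 by 1 halving).
S2: ⌊422/2⌋ × 298 = 211 × 298 mm
S3: ⌊298/2⌋ × 211 = 149 × 211 mm
S4: ⌊211/2⌋ × 149 = 105 × 149 mm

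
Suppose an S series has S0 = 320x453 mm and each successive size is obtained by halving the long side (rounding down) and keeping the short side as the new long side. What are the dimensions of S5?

S1 = 226 × 320 mm (from S0 by 1 halving).
S2: ⌊320/2⌋ × 226 = 160 × 226 mm
S3: ⌊226/2⌋ × 160 = 113 × 160 mm
S4: ⌊160/2⌋ × 113 = 80 × 113 mm
S5: ⌊113/2⌋ × 80 = 56 × 80 mm

56 × 80 mm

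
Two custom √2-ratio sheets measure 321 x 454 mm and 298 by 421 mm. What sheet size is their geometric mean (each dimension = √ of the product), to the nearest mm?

Short side: √(321 · 298) = √95658 ≈ 309.3 → 309 mm
Long side: √(454 · 421) = √191134 ≈ 437.2 → 437 mm

309 × 437 mm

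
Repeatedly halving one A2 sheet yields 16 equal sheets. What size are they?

A6

16 = 2^4, so 4 halving steps.
A2 → A3 → … → A6 after 4 steps.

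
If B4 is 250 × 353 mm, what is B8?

62 × 88 mm

B5: ⌊353/2⌋ × 250 = 176 × 250 mm
B6: ⌊250/2⌋ × 176 = 125 × 176 mm
B7: ⌊176/2⌋ × 125 = 88 × 125 mm
B8: ⌊125/2⌋ × 88 = 62 × 88 mm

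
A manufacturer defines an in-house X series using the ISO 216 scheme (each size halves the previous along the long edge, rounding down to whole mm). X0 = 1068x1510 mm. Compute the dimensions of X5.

X1: ⌊1510/2⌋ × 1068 = 755 × 1068 mm
X2: ⌊1068/2⌋ × 755 = 534 × 755 mm
X3: ⌊755/2⌋ × 534 = 377 × 534 mm
X4: ⌊534/2⌋ × 377 = 267 × 377 mm
X5: ⌊377/2⌋ × 267 = 188 × 267 mm

188 × 267 mm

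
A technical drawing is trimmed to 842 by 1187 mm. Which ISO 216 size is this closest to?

A0 (841 × 1189 mm)

Aspect ratio 1187/842 ≈ 1.410 — close to the ISO √2 ≈ 1.414.
In the A-series (A0 area = 1 m²): A0 = 841 × 1189 mm.
Off by 3 mm total — nearest standard size.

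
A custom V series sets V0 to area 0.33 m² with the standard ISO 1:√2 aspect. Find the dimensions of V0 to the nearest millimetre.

483 × 683 mm

Let the short side be w mm. Then w · w√2 = 0.33 m² = 330,000 mm².
w² = 330,000/√2, so w ≈ 483.1 mm; long side = w√2 ≈ 683.1 mm.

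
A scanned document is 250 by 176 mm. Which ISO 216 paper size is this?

Aspect ratio 250/176 ≈ 1.420 — close to the ISO √2 ≈ 1.414.
In the B-series (B0 = 1000 × 1414 mm): B5 = 176 × 250 mm.

B5 (176 × 250 mm)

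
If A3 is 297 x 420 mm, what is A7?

A4: ⌊420/2⌋ × 297 = 210 × 297 mm
A5: ⌊297/2⌋ × 210 = 148 × 210 mm
A6: ⌊210/2⌋ × 148 = 105 × 148 mm
A7: ⌊148/2⌋ × 105 = 74 × 105 mm

74 × 105 mm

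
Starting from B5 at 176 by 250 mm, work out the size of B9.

B6: ⌊250/2⌋ × 176 = 125 × 176 mm
B7: ⌊176/2⌋ × 125 = 88 × 125 mm
B8: ⌊125/2⌋ × 88 = 62 × 88 mm
B9: ⌊88/2⌋ × 62 = 44 × 62 mm

44 × 62 mm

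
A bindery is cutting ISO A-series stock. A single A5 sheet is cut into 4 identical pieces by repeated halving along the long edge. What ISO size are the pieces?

A7

4 = 2^2, so 2 halving steps.
A5 → A6 → … → A7 after 2 steps.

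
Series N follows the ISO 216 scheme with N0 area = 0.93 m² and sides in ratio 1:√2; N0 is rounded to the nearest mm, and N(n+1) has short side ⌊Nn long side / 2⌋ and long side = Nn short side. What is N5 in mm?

Let N0's short side be w mm. w · w√2 = 0.93 m² = 930,000 mm², so w ≈ 810.9 mm and w√2 ≈ 1146.8 mm → N0 = 811 × 1147 mm.
N1: ⌊1147/2⌋ × 811 = 573 × 811 mm
N2: ⌊811/2⌋ × 573 = 405 × 573 mm
N3: ⌊573/2⌋ × 405 = 286 × 405 mm
N4: ⌊405/2⌋ × 286 = 202 × 286 mm
N5: ⌊286/2⌋ × 202 = 143 × 202 mm

143 × 202 mm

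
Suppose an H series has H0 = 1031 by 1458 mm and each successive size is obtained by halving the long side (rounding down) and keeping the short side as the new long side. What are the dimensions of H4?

257 × 364 mm

H1 = 729 × 1031 mm (from H0 by 1 halving).
H2: ⌊1031/2⌋ × 729 = 515 × 729 mm
H3: ⌊729/2⌋ × 515 = 364 × 515 mm
H4: ⌊515/2⌋ × 364 = 257 × 364 mm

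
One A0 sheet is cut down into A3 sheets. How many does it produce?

8

A0 = 841 × 1189 mm; A3 = 297 × 420 mm.
Each halving step doubles the count; 3 steps from A0 to A3.
2^3 = 8.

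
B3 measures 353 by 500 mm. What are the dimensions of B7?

B4: ⌊500/2⌋ × 353 = 250 × 353 mm
B5: ⌊353/2⌋ × 250 = 176 × 250 mm
B6: ⌊250/2⌋ × 176 = 125 × 176 mm
B7: ⌊176/2⌋ × 125 = 88 × 125 mm

88 × 125 mm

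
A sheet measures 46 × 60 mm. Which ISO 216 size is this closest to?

B9 (44 × 62 mm)

Aspect ratio 60/46 ≈ 1.304 (ISO target is √2 ≈ 1.414).
In the B-series (B0 = 1000 × 1414 mm): B9 = 44 × 62 mm.
Off by 4 mm total — nearest standard size.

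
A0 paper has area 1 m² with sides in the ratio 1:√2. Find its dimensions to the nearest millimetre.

Let the short side be w mm. Then the long side is w√2 and w · w√2 = 10⁶ mm².
w² = 10⁶/√2, so w = 1000 / 2^(1/4) ≈ 840.9 mm; long side = 1000 · 2^(1/4) ≈ 1189.2 mm.

841 × 1189 mm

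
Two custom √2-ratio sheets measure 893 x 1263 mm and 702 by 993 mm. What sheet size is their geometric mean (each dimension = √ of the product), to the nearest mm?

Short side: √(893 · 702) = √626886 ≈ 791.8 → 792 mm
Long side: √(1263 · 993) = √1254159 ≈ 1119.9 → 1120 mm

792 × 1120 mm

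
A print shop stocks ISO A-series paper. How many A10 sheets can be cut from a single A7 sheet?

8

Each ISO step halves the sheet: 1 × A7 → 2 × A8 → 4 × A9 → 8 × A10
From A7 to A10 is 3 halving steps: 2^3 = 8.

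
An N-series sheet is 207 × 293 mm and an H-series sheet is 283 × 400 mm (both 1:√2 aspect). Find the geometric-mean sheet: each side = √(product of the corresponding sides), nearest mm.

Short side: √(207 · 283) = √58581 ≈ 242.0 → 242 mm
Long side: √(293 · 400) = √117200 ≈ 342.3 → 342 mm

242 × 342 mm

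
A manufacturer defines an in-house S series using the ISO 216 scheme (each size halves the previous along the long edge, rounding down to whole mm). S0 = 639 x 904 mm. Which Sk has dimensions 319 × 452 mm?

S2

S0: 639 × 904 mm
S1: 452 × 639 mm
S2: 319 × 452 mm
S3: 226 × 319 mm
→ matches S2.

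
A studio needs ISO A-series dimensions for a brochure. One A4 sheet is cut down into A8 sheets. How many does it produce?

Each ISO step halves the sheet: 1 × A4 → 2 × A5 → 4 × A6 → 8 × A7 → …
From A4 to A8 is 4 halving steps: 2^4 = 16.

16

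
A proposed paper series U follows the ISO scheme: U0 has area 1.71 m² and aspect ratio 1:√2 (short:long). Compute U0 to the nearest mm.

Let the short side be w mm. Then w · w√2 = 1.71 m² = 1,710,000 mm².
w² = 1,710,000/√2, so w ≈ 1099.6 mm; long side = w√2 ≈ 1555.1 mm.

1100 × 1555 mm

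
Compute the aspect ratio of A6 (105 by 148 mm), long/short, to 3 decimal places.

1.410

148 / 105 = 1.410
ISO 216 targets √2 ≈ 1.414; the -0.005 deviation is from mm rounding.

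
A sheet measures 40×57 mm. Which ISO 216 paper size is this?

C9 (40 × 57 mm)

Aspect ratio 57/40 ≈ 1.425 — close to the ISO √2 ≈ 1.414.
In the C-series (envelope sizes, between A and B): C9 = 40 × 57 mm.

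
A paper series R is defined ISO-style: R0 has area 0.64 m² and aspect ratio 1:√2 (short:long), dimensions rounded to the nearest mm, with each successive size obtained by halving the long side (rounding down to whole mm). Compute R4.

168 × 237 mm

Let R0's short side be w mm. w · w√2 = 0.64 m² = 640,000 mm², so w ≈ 672.7 mm and w√2 ≈ 951.4 mm → R0 = 673 × 951 mm.
R1: ⌊951/2⌋ × 673 = 475 × 673 mm
R2: ⌊673/2⌋ × 475 = 336 × 475 mm
R3: ⌊475/2⌋ × 336 = 237 × 336 mm
R4: ⌊336/2⌋ × 237 = 168 × 237 mm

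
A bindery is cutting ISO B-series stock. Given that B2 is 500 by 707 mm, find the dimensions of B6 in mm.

B3: ⌊707/2⌋ × 500 = 353 × 500 mm
B4: ⌊500/2⌋ × 353 = 250 × 353 mm
B5: ⌊353/2⌋ × 250 = 176 × 250 mm
B6: ⌊250/2⌋ × 176 = 125 × 176 mm

125 × 176 mm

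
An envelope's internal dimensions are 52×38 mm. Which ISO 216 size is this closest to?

A9 (37 × 52 mm)

Aspect ratio 52/38 ≈ 1.368 (ISO target is √2 ≈ 1.414).
In the A-series (A0 area = 1 m²): A9 = 37 × 52 mm.
Off by 1 mm total — nearest standard size.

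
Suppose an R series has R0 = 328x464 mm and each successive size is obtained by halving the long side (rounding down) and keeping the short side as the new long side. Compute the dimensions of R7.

R1 = 232 × 328 mm (from R0 by 1 halving).
R2: ⌊328/2⌋ × 232 = 164 × 232 mm
R3: ⌊232/2⌋ × 164 = 116 × 164 mm
R4: ⌊164/2⌋ × 116 = 82 × 116 mm
R5: ⌊116/2⌋ × 82 = 58 × 82 mm
R6: ⌊82/2⌋ × 58 = 41 × 58 mm
R7: ⌊58/2⌋ × 41 = 29 × 41 mm

29 × 41 mm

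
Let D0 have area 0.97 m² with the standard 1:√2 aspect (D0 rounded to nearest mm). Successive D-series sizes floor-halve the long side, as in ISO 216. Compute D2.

414 × 585 mm

Let D0's short side be w mm. w · w√2 = 0.97 m² = 970,000 mm², so w ≈ 828.2 mm and w√2 ≈ 1171.2 mm → D0 = 828 × 1171 mm.
D1: ⌊1171/2⌋ × 828 = 585 × 828 mm
D2: ⌊828/2⌋ × 585 = 414 × 585 mm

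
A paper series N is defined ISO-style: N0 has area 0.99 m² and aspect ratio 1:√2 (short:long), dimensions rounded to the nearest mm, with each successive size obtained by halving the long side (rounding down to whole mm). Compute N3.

Let N0's short side be w mm. w · w√2 = 0.99 m² = 990,000 mm², so w ≈ 836.7 mm and w√2 ≈ 1183.2 mm → N0 = 837 × 1183 mm.
N1: ⌊1183/2⌋ × 837 = 591 × 837 mm
N2: ⌊837/2⌋ × 591 = 418 × 591 mm
N3: ⌊591/2⌋ × 418 = 295 × 418 mm

295 × 418 mm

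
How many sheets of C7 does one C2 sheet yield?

32

Each ISO step halves the sheet: 1 × C2 → 2 × C3 → 4 × C4 → 8 × C5 → …
From C2 to C7 is 5 halving steps: 2^5 = 32.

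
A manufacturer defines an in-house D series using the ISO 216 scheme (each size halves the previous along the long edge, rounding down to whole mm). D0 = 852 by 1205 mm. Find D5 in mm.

150 × 213 mm

D1 = 602 × 852 mm (from D0 by 1 halving).
D2: ⌊852/2⌋ × 602 = 426 × 602 mm
D3: ⌊602/2⌋ × 426 = 301 × 426 mm
D4: ⌊426/2⌋ × 301 = 213 × 301 mm
D5: ⌊301/2⌋ × 213 = 150 × 213 mm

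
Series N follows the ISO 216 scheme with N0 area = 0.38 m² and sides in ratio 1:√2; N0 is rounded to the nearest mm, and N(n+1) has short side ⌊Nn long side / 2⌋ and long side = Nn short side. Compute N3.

183 × 259 mm

Let N0's short side be w mm. w · w√2 = 0.38 m² = 380,000 mm², so w ≈ 518.4 mm and w√2 ≈ 733.1 mm → N0 = 518 × 733 mm.
N1: ⌊733/2⌋ × 518 = 366 × 518 mm
N2: ⌊518/2⌋ × 366 = 259 × 366 mm
N3: ⌊366/2⌋ × 259 = 183 × 259 mm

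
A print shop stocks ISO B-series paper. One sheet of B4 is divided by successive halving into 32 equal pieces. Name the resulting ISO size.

B9

32 = 2^5, so 5 halving steps.
B4 → B5 → … → B9 after 5 steps.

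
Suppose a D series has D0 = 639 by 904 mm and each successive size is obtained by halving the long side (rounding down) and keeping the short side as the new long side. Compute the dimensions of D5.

113 × 159 mm

D1 = 452 × 639 mm (from D0 by 1 halving).
D2: ⌊639/2⌋ × 452 = 319 × 452 mm
D3: ⌊452/2⌋ × 319 = 226 × 319 mm
D4: ⌊319/2⌋ × 226 = 159 × 226 mm
D5: ⌊226/2⌋ × 159 = 113 × 159 mm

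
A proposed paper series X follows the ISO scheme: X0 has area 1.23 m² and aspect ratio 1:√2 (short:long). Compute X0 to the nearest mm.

Let the short side be w mm. Then w · w√2 = 1.23 m² = 1,230,000 mm².
w² = 1,230,000/√2, so w ≈ 932.6 mm; long side = w√2 ≈ 1318.9 mm.

933 × 1319 mm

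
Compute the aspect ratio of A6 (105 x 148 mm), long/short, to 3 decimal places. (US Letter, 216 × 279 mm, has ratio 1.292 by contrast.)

148 / 105 = 1.410
ISO 216 targets √2 ≈ 1.414; the -0.005 deviation is from mm rounding.

1.410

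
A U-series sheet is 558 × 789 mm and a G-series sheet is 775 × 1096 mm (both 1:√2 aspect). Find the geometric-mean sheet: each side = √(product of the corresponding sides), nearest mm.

658 × 930 mm

Short side: √(558 · 775) = √432450 ≈ 657.6 → 658 mm
Long side: √(789 · 1096) = √864744 ≈ 929.9 → 930 mm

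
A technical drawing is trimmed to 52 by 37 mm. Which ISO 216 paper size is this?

Aspect ratio 52/37 ≈ 1.405 — close to the ISO √2 ≈ 1.414.
In the A-series (A0 area = 1 m²): A9 = 37 × 52 mm.

A9 (37 × 52 mm)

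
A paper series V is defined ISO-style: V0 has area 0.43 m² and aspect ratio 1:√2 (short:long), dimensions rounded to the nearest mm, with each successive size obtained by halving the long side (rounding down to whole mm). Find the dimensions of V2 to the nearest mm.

Let V0's short side be w mm. w · w√2 = 0.43 m² = 430,000 mm², so w ≈ 551.4 mm and w√2 ≈ 779.8 mm → V0 = 551 × 780 mm.
V1: ⌊780/2⌋ × 551 = 390 × 551 mm
V2: ⌊551/2⌋ × 390 = 275 × 390 mm

275 × 390 mm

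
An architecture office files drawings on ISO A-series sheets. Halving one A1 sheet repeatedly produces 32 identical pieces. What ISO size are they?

32 = 2^5, so 5 halving steps.
A1 → A2 → … → A6 after 5 steps.

A6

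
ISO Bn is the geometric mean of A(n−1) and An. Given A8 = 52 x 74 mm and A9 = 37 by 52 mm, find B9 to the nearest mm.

Short side: √(52 · 37) = √1924 ≈ 43.9 → 44 mm
Long side: √(74 · 52) = √3848 ≈ 62.0 → 62 mm

44 × 62 mm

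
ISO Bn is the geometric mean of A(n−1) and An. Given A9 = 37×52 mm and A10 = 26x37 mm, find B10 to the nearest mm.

Short side: √(37 · 26) = √962 ≈ 31.0 → 31 mm
Long side: √(52 · 37) = √1924 ≈ 43.9 → 44 mm

31 × 44 mm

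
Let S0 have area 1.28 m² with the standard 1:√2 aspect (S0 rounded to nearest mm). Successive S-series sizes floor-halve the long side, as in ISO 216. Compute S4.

Let S0's short side be w mm. w · w√2 = 1.28 m² = 1,280,000 mm², so w ≈ 951.4 mm and w√2 ≈ 1345.4 mm → S0 = 951 × 1345 mm.
S1: ⌊1345/2⌋ × 951 = 672 × 951 mm
S2: ⌊951/2⌋ × 672 = 475 × 672 mm
S3: ⌊672/2⌋ × 475 = 336 × 475 mm
S4: ⌊475/2⌋ × 336 = 237 × 336 mm

237 × 336 mm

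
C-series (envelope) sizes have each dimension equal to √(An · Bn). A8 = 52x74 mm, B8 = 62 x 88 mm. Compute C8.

57 × 81 mm

Short side: √(52 · 62) = √3224 ≈ 56.8 → 57 mm
Long side: √(74 · 88) = √6512 ≈ 80.7 → 81 mm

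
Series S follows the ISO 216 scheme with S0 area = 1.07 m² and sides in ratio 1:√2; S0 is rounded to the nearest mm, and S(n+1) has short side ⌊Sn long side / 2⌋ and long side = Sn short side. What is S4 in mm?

217 × 307 mm

Let S0's short side be w mm. w · w√2 = 1.07 m² = 1,070,000 mm², so w ≈ 869.8 mm and w√2 ≈ 1230.1 mm → S0 = 870 × 1230 mm.
S1: ⌊1230/2⌋ × 870 = 615 × 870 mm
S2: ⌊870/2⌋ × 615 = 435 × 615 mm
S3: ⌊615/2⌋ × 435 = 307 × 435 mm
S4: ⌊435/2⌋ × 307 = 217 × 307 mm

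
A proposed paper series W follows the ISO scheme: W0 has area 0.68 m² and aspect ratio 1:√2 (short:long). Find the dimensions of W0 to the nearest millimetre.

693 × 981 mm

Let the short side be w mm. Then w · w√2 = 0.68 m² = 680,000 mm².
w² = 680,000/√2, so w ≈ 693.4 mm; long side = w√2 ≈ 980.6 mm.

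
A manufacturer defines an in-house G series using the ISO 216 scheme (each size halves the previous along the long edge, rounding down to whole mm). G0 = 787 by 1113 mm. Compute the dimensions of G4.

196 × 278 mm

G1: ⌊1113/2⌋ × 787 = 556 × 787 mm
G2: ⌊787/2⌋ × 556 = 393 × 556 mm
G3: ⌊556/2⌋ × 393 = 278 × 393 mm
G4: ⌊393/2⌋ × 278 = 196 × 278 mm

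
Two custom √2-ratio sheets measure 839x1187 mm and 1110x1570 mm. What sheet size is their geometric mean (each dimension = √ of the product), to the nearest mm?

Short side: √(839 · 1110) = √931290 ≈ 965.0 → 965 mm
Long side: √(1187 · 1570) = √1863590 ≈ 1365.1 → 1365 mm

965 × 1365 mm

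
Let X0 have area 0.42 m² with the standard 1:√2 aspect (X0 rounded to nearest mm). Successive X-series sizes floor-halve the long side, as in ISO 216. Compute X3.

Let X0's short side be w mm. w · w√2 = 0.42 m² = 420,000 mm², so w ≈ 545.0 mm and w√2 ≈ 770.7 mm → X0 = 545 × 771 mm.
X1: ⌊771/2⌋ × 545 = 385 × 545 mm
X2: ⌊545/2⌋ × 385 = 272 × 385 mm
X3: ⌊385/2⌋ × 272 = 192 × 272 mm

192 × 272 mm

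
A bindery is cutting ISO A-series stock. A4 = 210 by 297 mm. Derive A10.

26 × 37 mm

A5: ⌊297/2⌋ × 210 = 148 × 210 mm
A6: ⌊210/2⌋ × 148 = 105 × 148 mm
A7: ⌊148/2⌋ × 105 = 74 × 105 mm
A8: ⌊105/2⌋ × 74 = 52 × 74 mm
A9: ⌊74/2⌋ × 52 = 37 × 52 mm
A10: ⌊52/2⌋ × 37 = 26 × 37 mm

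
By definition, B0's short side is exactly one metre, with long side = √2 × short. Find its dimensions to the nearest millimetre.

1000 × 1414 mm

Short side = 1000 mm; long side = 1000√2 ≈ 1414.2 mm.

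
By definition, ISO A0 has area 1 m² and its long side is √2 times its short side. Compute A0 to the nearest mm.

Let the short side be w mm. Then the long side is w√2 and w · w√2 = 10⁶ mm².
w² = 10⁶/√2, so w = 1000 / 2^(1/4) ≈ 840.9 mm; long side = 1000 · 2^(1/4) ≈ 1189.2 mm.

841 × 1189 mm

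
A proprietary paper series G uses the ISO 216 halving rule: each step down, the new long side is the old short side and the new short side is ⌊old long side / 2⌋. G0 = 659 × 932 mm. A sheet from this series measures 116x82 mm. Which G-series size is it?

G0: 659 × 932 mm
G1: 466 × 659 mm
G2: 329 × 466 mm
G3: 233 × 329 mm
G4: 164 × 233 mm
G5: 116 × 164 mm
G6: 82 × 116 mm
G7: 58 × 82 mm
→ matches G6.

G6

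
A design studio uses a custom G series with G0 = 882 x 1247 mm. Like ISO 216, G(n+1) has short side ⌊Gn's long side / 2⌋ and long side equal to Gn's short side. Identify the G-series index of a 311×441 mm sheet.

G0: 882 × 1247 mm
G1: 623 × 882 mm
G2: 441 × 623 mm
G3: 311 × 441 mm
G4: 220 × 311 mm
→ matches G3.

G3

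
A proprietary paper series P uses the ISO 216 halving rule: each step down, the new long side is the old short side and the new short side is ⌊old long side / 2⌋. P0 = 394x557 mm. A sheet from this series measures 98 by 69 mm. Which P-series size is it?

P0: 394 × 557 mm
P1: 278 × 394 mm
P2: 197 × 278 mm
P3: 139 × 197 mm
P4: 98 × 139 mm
P5: 69 × 98 mm
P6: 49 × 69 mm
→ matches P5.

P5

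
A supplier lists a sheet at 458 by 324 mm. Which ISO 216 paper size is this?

C3 (324 × 458 mm)

Aspect ratio 458/324 ≈ 1.414 — close to the ISO √2 ≈ 1.414.
In the C-series (envelope sizes, between A and B): C3 = 324 × 458 mm.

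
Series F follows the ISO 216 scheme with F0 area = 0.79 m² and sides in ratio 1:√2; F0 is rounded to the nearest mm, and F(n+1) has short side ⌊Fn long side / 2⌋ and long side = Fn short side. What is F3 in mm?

Let F0's short side be w mm. w · w√2 = 0.79 m² = 790,000 mm², so w ≈ 747.4 mm and w√2 ≈ 1057.0 mm → F0 = 747 × 1057 mm.
F1: ⌊1057/2⌋ × 747 = 528 × 747 mm
F2: ⌊747/2⌋ × 528 = 373 × 528 mm
F3: ⌊528/2⌋ × 373 = 264 × 373 mm

264 × 373 mm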